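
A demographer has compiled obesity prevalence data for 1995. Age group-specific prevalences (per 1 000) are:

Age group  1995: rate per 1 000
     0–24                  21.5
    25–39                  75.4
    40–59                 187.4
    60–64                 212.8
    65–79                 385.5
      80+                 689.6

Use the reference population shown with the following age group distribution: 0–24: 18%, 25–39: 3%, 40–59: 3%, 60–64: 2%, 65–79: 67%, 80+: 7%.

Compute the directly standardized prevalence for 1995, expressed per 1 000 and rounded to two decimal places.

Standard weights: 0.18, 0.03, 0.03, 0.02, 0.67, 0.07.
Standardized rate: 0.1800×21.5 + 0.0300×75.4 + 0.0300×187.4 + 0.0200×212.8 + 0.6700×385.5 + 0.0700×689.6 = 322.5670 per 1 000.

322.57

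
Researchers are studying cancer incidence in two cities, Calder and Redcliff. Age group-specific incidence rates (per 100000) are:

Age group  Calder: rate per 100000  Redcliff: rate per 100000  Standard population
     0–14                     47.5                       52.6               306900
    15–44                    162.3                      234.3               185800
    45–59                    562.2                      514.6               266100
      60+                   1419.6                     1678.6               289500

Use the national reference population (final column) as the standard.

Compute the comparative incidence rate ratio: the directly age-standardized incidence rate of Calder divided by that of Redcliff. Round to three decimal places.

Standard total = 1048300; weights = 0.2928, 0.1772, 0.2538, 0.2762.
Calder: 0.2928×47.5 + 0.1772×162.3 + 0.2538×562.2 + 0.2762×1419.6 = 577.4194 per 100000.
Redcliff: 0.2928×52.6 + 0.1772×234.3 + 0.2538×514.6 + 0.2762×1678.6 = 651.1167 per 100000.
Ratio = 577.4194 ÷ 651.1167 = 0.88681.

0.887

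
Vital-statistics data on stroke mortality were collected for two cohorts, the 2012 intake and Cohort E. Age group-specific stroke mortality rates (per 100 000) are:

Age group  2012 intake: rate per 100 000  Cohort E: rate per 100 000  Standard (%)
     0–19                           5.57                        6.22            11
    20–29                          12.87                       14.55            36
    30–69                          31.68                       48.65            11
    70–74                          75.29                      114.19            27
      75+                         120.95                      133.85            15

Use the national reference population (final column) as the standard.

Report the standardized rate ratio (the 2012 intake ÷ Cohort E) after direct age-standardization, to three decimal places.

0.759

Standard weights: 0.11, 0.36, 0.11, 0.27, 0.15.
The 2012 intake: 0.1100×5.57 + 0.3600×12.87 + 0.1100×31.68 + 0.2700×75.29 + 0.1500×120.95 = 47.2015 per 100 000.
Cohort E: 0.1100×6.22 + 0.3600×14.55 + 0.1100×48.65 + 0.2700×114.19 + 0.1500×133.85 = 62.1825 per 100 000.
Ratio = 47.2015 ÷ 62.1825 = 0.75908.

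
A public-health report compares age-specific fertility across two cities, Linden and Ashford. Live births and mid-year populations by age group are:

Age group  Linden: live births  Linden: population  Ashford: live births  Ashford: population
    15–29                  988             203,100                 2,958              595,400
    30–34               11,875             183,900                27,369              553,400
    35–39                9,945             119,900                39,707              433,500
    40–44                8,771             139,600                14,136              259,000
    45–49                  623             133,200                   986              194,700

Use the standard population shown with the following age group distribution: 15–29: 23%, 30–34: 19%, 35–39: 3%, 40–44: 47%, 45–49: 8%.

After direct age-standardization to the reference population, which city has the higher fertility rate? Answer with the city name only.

Age-specific rates per 1,000 for Linden: 4.865, 64.573, 82.944, 62.830, 4.677.
For Ashford: 4.968, 49.456, 91.596, 54.579, 5.064.
Standard weights: 0.23, 0.19, 0.03, 0.47, 0.08.
Linden: 0.2300×4.865 + 0.1900×64.573 + 0.0300×82.944 + 0.4700×62.830 + 0.0800×4.677 = 45.7801 per 1,000.
Ashford: 0.2300×4.968 + 0.1900×49.456 + 0.0300×91.596 + 0.4700×54.579 + 0.0800×5.064 = 39.3445 per 1,000.
The crude rates (41.30 vs 41.83) would put Ashford higher, but that reflects its age composition; once standardized to a common age structure, Linden has the higher underlying rate.

Linden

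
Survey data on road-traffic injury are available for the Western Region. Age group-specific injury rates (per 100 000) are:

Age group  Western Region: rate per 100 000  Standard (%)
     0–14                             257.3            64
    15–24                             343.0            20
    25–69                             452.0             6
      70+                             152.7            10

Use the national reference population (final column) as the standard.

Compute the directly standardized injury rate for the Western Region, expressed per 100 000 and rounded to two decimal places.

Standard weights: 0.64, 0.20, 0.06, 0.10.
Standardized rate: 0.6400×257.3 + 0.2000×343.0 + 0.0600×452.0 + 0.1000×152.7 = 275.6620 per 100 000.

275.66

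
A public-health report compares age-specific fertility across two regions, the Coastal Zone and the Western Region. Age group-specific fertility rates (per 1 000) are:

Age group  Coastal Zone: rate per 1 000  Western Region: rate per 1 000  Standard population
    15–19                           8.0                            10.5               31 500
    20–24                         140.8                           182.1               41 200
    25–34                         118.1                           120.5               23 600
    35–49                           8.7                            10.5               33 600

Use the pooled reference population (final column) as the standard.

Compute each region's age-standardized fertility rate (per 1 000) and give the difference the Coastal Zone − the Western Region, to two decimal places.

-14.61

Standard total = 129 900; weights = 0.2425, 0.3172, 0.1817, 0.2587.
The Coastal Zone: 0.2425×8.0 + 0.3172×140.8 + 0.1817×118.1 + 0.2587×8.7 = 70.3036 per 1 000.
The Western Region: 0.2425×10.5 + 0.3172×182.1 + 0.1817×120.5 + 0.2587×10.5 = 84.9105 per 1 000.
Difference = 70.3036 − 84.9105 = -14.6069.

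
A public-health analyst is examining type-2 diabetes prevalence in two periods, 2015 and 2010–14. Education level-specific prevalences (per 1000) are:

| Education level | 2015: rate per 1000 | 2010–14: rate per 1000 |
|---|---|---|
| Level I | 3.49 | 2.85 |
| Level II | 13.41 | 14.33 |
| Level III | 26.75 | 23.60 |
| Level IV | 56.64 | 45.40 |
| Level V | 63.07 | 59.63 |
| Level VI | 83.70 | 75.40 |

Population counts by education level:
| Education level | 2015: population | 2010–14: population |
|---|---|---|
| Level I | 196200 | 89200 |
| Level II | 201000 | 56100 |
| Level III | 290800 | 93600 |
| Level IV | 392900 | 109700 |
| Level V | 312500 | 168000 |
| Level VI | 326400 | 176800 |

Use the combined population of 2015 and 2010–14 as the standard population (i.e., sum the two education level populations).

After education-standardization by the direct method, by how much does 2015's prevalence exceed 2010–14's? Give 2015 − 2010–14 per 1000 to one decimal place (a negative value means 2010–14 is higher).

5.2

Combined standard total = 2413200; weights = 0.1183, 0.1065, 0.1593, 0.2083, 0.1991, 0.2085.
2015: 0.1183×3.49 + 0.1065×13.41 + 0.1593×26.75 + 0.2083×56.64 + 0.1991×63.07 + 0.2085×83.70 = 47.9101 per 1000.
2010–14: 0.1183×2.85 + 0.1065×14.33 + 0.1593×23.60 + 0.2083×45.40 + 0.1991×59.63 + 0.2085×75.40 = 42.6740 per 1000.
Difference = 47.9101 − 42.6740 = 5.2361.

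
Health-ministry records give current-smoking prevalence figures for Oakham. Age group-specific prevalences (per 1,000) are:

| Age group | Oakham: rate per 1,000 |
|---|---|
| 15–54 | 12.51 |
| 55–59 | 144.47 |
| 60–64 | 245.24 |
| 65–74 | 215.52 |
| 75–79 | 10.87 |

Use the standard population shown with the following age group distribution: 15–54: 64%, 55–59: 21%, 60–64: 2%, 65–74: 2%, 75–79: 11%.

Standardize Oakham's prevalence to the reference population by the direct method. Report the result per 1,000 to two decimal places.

48.76

Standard weights: 0.64, 0.21, 0.02, 0.02, 0.11.
Standardized rate: 0.6400×12.51 + 0.2100×144.47 + 0.0200×245.24 + 0.0200×215.52 + 0.1100×10.87 = 48.7560 per 1,000.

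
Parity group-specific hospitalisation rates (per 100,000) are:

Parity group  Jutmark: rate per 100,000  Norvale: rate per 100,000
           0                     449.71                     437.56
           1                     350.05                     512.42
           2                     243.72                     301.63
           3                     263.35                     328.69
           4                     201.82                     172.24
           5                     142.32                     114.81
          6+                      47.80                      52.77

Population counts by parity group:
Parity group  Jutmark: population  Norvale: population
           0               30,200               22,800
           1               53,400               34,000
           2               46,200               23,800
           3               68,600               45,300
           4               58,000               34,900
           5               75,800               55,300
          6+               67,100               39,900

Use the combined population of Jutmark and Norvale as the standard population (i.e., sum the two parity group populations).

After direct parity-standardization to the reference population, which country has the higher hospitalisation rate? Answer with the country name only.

Norvale

Combined standard total = 655,300; weights = 0.0809, 0.1334, 0.1068, 0.1738, 0.1418, 0.2001, 0.1633.
Jutmark: 0.0809×449.71 + 0.1334×350.05 + 0.1068×243.72 + 0.1738×263.35 + 0.1418×201.82 + 0.2001×142.32 + 0.1633×47.80 = 219.7571 per 100,000.
Norvale: 0.0809×437.56 + 0.1334×512.42 + 0.1068×301.63 + 0.1738×328.69 + 0.1418×172.24 + 0.2001×114.81 + 0.1633×52.77 = 249.0877 per 100,000.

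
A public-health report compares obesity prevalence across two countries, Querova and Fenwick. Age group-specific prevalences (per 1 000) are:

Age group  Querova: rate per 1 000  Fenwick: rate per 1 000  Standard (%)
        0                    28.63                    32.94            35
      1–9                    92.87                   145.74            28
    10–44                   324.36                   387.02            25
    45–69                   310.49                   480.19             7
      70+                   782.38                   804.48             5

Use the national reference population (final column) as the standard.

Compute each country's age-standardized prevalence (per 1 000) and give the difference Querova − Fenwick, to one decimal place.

-45.0

Standard weights: 0.35, 0.28, 0.25, 0.07, 0.05.
Querova: 0.3500×28.63 + 0.2800×92.87 + 0.2500×324.36 + 0.0700×310.49 + 0.0500×782.38 = 177.9674 per 1 000.
Fenwick: 0.3500×32.94 + 0.2800×145.74 + 0.2500×387.02 + 0.0700×480.19 + 0.0500×804.48 = 222.9285 per 1 000.
Difference = 177.9674 − 222.9285 = -44.9611.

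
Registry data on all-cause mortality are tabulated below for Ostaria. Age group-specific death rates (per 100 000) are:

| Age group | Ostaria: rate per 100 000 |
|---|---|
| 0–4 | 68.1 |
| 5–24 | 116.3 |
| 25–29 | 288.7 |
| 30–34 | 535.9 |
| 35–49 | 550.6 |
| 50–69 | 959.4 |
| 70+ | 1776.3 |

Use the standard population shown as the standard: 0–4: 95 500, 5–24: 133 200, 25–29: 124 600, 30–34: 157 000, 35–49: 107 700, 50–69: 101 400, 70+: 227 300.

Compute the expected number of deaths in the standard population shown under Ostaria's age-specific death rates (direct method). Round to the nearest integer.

Expected deaths = Σ (standard pop × age-specific rate ÷ 100 000)
= 95 500×68.1/100 000 + 133 200×116.3/100 000 + 124 600×288.7/100 000 + 157 000×535.9/100 000 + 107 700×550.6/100 000 + 101 400×959.4/100 000 + 227 300×1776.3/100 000
= 65.04 + 154.91 + 359.72 + 841.36 + 593.00 + 972.83 + 4037.53 = 7024.39.

7024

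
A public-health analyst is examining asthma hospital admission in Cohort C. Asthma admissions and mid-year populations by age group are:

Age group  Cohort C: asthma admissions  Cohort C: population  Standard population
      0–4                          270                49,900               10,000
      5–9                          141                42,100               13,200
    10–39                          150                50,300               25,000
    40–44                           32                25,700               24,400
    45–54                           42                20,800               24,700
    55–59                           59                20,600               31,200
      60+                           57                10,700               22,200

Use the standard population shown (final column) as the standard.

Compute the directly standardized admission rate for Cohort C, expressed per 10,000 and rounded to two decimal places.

Age-specific rates per 10,000 for Cohort C: 54.11, 33.49, 29.82, 12.45, 20.19, 28.64, 53.27.
Standard total = 150,700; weights = 0.0664, 0.0876, 0.1659, 0.1619, 0.1639, 0.2070, 0.1473.
Standardized rate: 0.0664×54.11 + 0.0876×33.49 + 0.1659×29.82 + 0.1619×12.45 + 0.1639×20.19 + 0.2070×28.64 + 0.1473×53.27 = 30.5738 per 10,000.

30.57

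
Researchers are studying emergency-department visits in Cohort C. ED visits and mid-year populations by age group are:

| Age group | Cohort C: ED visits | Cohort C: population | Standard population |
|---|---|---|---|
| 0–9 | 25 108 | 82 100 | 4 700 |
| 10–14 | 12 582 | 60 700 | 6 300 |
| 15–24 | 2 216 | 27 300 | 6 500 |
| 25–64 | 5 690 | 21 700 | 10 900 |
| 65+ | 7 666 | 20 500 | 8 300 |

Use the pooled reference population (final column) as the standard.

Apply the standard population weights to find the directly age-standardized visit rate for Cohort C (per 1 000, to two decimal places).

251.57

Age-specific rates per 1 000 for Cohort C: 305.822, 207.282, 81.172, 262.212, 373.951.
Standard total = 36 700; weights = 0.1281, 0.1717, 0.1771, 0.2970, 0.2262.
Standardized rate: 0.1281×305.822 + 0.1717×207.282 + 0.1771×81.172 + 0.2970×262.212 + 0.2262×373.951 = 251.5739 per 1 000.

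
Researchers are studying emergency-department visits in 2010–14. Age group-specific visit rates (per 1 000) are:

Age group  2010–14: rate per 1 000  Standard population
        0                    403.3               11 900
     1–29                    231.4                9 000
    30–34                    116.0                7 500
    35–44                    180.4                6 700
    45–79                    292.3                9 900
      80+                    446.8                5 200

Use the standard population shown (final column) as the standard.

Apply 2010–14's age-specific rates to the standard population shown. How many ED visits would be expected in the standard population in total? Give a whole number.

14178

Expected ED visits = Σ (standard pop × age-specific rate ÷ 1 000)
= 11 900×403.3/1 000 + 9 000×231.4/1 000 + 7 500×116.0/1 000 + 6 700×180.4/1 000 + 9 900×292.3/1 000 + 5 200×446.8/1 000
= 4799.27 + 2082.60 + 870.00 + 1208.68 + 2893.77 + 2323.36 = 14177.68.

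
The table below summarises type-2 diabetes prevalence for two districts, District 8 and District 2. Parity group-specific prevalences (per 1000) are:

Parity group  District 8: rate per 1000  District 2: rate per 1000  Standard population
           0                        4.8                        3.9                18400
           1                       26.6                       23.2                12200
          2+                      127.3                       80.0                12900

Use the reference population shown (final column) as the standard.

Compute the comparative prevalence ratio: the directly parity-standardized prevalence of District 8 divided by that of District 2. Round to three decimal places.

1.482

Standard total = 43500; weights = 0.4230, 0.2805, 0.2966.
District 8: 0.4230×4.8 + 0.2805×26.6 + 0.2966×127.3 = 47.2416 per 1000.
District 2: 0.4230×3.9 + 0.2805×23.2 + 0.2966×80.0 = 31.8805 per 1000.
Ratio = 47.2416 ÷ 31.8805 = 1.48184.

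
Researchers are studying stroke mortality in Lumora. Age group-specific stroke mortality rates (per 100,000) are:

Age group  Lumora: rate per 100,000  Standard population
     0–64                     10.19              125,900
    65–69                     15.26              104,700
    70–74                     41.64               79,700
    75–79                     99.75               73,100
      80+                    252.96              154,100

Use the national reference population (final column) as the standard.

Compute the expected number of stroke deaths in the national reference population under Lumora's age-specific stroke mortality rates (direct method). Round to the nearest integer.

525

Expected stroke deaths = Σ (standard pop × age-specific rate ÷ 100,000)
= 125,900×10.19/100,000 + 104,700×15.26/100,000 + 79,700×41.64/100,000 + 73,100×99.75/100,000 + 154,100×252.96/100,000
= 12.83 + 15.98 + 33.19 + 72.92 + 389.81 = 524.72.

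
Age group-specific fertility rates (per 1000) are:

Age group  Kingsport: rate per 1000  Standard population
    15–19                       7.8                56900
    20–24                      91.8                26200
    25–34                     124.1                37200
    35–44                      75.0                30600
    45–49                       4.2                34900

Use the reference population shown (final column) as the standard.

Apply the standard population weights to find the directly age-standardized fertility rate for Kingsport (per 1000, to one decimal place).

53.3

Standard total = 185800; weights = 0.3062, 0.1410, 0.2002, 0.1647, 0.1878.
Standardized rate: 0.3062×7.8 + 0.1410×91.8 + 0.2002×124.1 + 0.1647×75.0 + 0.1878×4.2 = 53.3212 per 1000.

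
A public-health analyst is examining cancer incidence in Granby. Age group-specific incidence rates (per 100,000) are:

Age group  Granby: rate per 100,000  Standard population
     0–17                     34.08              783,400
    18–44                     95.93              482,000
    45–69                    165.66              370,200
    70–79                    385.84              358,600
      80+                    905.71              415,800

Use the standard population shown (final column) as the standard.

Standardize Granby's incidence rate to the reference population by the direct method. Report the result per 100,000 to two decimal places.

Standard total = 2,410,000; weights = 0.3251, 0.2000, 0.1536, 0.1488, 0.1725.
Standardized rate: 0.3251×34.08 + 0.2000×95.93 + 0.1536×165.66 + 0.1488×385.84 + 0.1725×905.71 = 269.3860 per 100,000.

269.39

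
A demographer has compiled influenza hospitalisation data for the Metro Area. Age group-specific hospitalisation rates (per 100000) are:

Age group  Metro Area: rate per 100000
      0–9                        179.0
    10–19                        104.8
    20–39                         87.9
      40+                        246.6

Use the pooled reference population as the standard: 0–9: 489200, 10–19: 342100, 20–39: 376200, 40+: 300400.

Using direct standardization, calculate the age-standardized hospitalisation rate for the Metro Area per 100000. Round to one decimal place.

152.9

Standard total = 1507900; weights = 0.3244, 0.2269, 0.2495, 0.1992.
Standardized rate: 0.3244×179.0 + 0.2269×104.8 + 0.2495×87.9 + 0.1992×246.6 = 152.9050 per 100000.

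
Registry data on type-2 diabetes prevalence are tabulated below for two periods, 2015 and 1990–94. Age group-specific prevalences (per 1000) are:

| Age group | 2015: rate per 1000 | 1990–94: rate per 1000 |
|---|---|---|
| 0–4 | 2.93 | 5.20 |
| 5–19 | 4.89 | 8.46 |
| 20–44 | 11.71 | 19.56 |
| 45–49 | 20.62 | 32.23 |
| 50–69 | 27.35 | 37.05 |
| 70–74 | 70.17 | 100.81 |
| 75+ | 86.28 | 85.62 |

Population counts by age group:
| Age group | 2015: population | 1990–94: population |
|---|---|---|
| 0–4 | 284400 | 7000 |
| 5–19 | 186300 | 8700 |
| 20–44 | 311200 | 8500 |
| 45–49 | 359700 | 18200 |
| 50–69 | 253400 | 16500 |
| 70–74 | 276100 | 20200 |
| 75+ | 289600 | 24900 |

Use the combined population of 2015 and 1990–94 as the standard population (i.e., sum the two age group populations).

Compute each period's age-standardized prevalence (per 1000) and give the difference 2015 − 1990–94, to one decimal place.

-9.6

Combined standard total = 2064700; weights = 0.1411, 0.0944, 0.1548, 0.1830, 0.1307, 0.1435, 0.1523.
2015: 0.1411×2.93 + 0.0944×4.89 + 0.1548×11.71 + 0.1830×20.62 + 0.1307×27.35 + 0.1435×70.17 + 0.1523×86.28 = 33.2501 per 1000.
1990–94: 0.1411×5.20 + 0.0944×8.46 + 0.1548×19.56 + 0.1830×32.23 + 0.1307×37.05 + 0.1435×100.81 + 0.1523×85.62 = 42.8127 per 1000.
Difference = 33.2501 − 42.8127 = -9.5625.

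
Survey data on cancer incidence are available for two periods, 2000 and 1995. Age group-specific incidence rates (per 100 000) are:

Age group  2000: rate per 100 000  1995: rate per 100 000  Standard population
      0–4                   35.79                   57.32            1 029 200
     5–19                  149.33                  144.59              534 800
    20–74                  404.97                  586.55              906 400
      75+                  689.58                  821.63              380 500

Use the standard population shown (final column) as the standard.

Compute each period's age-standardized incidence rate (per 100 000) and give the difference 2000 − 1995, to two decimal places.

-82.24

Standard total = 2 850 900; weights = 0.3610, 0.1876, 0.3179, 0.1335.
2000: 0.3610×35.79 + 0.1876×149.33 + 0.3179×404.97 + 0.1335×689.58 = 261.7232 per 100 000.
1995: 0.3610×57.32 + 0.1876×144.59 + 0.3179×586.55 + 0.1335×821.63 = 343.9614 per 100 000.
Difference = 261.7232 − 343.9614 = -82.2382.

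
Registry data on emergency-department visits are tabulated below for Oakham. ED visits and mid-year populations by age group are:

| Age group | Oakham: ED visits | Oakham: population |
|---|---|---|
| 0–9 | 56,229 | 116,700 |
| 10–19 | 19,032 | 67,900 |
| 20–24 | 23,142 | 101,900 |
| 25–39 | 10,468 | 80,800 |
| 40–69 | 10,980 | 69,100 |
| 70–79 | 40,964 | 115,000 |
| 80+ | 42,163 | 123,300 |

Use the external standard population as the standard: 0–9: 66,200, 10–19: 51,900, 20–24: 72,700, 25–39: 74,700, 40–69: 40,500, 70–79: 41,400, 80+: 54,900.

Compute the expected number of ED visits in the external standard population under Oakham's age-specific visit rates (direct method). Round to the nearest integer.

Age-specific rates per 1,000 for Oakham: 481.825, 280.295, 227.105, 129.554, 158.900, 356.209, 341.955.
Expected ED visits = Σ (standard pop × age-specific rate ÷ 1,000)
= 66,200×481.825/1,000 + 51,900×280.295/1,000 + 72,700×227.105/1,000 + 74,700×129.554/1,000 + 40,500×158.900/1,000 + 41,400×356.209/1,000 + 54,900×341.955/1,000
= 31896.83 + 14547.29 + 16510.53 + 9677.72 + 6435.46 + 14747.04 + 18773.31 = 112588.17.

112588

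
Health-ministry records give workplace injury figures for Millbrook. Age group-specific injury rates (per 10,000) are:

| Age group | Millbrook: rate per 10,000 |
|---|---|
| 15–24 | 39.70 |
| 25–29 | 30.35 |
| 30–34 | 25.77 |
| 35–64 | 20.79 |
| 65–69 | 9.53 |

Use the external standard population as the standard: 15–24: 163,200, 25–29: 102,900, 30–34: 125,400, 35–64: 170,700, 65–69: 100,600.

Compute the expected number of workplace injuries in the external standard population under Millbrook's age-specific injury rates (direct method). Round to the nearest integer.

1734

Expected workplace injuries = Σ (standard pop × age-specific rate ÷ 10,000)
= 163,200×39.70/10,000 + 102,900×30.35/10,000 + 125,400×25.77/10,000 + 170,700×20.79/10,000 + 100,600×9.53/10,000
= 647.90 + 312.30 + 323.16 + 354.89 + 95.87 = 1734.12.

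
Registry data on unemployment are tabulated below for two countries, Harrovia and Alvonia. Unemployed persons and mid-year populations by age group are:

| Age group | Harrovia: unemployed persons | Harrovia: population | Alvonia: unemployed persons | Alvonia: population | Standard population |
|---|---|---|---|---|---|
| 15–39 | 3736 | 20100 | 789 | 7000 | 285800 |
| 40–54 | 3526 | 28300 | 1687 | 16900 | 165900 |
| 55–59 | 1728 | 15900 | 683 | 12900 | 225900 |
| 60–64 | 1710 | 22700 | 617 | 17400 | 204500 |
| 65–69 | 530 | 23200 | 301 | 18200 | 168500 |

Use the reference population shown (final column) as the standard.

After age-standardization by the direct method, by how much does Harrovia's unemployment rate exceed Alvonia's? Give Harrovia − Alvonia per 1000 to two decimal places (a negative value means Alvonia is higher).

44.57

Age-specific rates per 1000 for Harrovia: 185.871, 124.594, 108.679, 75.330, 22.845.
For Alvonia: 112.714, 99.822, 52.946, 35.460, 16.538.
Standard total = 1050600; weights = 0.2720, 0.1579, 0.2150, 0.1947, 0.1604.
Harrovia: 0.2720×185.871 + 0.1579×124.594 + 0.2150×108.679 + 0.1947×75.330 + 0.1604×22.845 = 111.9332 per 1000.
Alvonia: 0.2720×112.714 + 0.1579×99.822 + 0.2150×52.946 + 0.1947×35.460 + 0.1604×16.538 = 67.3644 per 1000.
Difference = 111.9332 − 67.3644 = 44.5688.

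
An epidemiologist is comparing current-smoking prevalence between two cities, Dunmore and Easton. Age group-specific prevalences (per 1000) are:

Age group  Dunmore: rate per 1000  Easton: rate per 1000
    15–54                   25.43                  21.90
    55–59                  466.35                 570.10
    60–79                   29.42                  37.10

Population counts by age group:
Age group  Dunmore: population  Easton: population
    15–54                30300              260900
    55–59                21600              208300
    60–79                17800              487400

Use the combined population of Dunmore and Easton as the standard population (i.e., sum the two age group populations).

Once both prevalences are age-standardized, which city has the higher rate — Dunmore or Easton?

Easton

Combined standard total = 1026300; weights = 0.2837, 0.2240, 0.4923.
Dunmore: 0.2837×25.43 + 0.2240×466.35 + 0.4923×29.42 = 126.1640 per 1000.
Easton: 0.2837×21.90 + 0.2240×570.10 + 0.4923×37.10 = 152.1838 per 1000.
The crude rates (163.09 vs 149.02) would put Dunmore higher, but that reflects its age composition; once standardized to a common age structure, Easton has the higher underlying rate.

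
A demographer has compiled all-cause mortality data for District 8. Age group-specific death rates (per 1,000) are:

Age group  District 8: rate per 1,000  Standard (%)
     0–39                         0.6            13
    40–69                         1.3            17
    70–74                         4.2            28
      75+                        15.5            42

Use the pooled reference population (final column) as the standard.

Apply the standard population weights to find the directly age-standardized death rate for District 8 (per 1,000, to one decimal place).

Standard weights: 0.13, 0.17, 0.28, 0.42.
Standardized rate: 0.1300×0.6 + 0.1700×1.3 + 0.2800×4.2 + 0.4200×15.5 = 7.9850 per 1,000.

8.0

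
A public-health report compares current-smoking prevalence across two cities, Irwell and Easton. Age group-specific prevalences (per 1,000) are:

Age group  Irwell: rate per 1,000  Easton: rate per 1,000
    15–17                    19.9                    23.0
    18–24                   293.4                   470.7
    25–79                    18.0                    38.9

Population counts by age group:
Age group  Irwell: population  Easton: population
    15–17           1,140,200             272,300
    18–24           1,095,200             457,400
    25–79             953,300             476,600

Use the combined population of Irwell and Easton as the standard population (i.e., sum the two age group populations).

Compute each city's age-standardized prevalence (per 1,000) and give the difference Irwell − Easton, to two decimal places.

-70.43

Combined standard total = 4,395,000; weights = 0.3214, 0.3533, 0.3253.
Irwell: 0.3214×19.9 + 0.3533×293.4 + 0.3253×18.0 = 115.8998 per 1,000.
Easton: 0.3214×23.0 + 0.3533×470.7 + 0.3253×38.9 = 186.3298 per 1,000.
Difference = 115.8998 − 186.3298 = -70.4300.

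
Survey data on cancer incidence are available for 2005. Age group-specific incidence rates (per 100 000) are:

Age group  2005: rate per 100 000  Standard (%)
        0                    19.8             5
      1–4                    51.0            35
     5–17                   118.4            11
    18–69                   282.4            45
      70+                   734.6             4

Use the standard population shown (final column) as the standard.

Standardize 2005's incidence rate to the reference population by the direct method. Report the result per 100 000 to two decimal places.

Standard weights: 0.05, 0.35, 0.11, 0.45, 0.04.
Standardized rate: 0.0500×19.8 + 0.3500×51.0 + 0.1100×118.4 + 0.4500×282.4 + 0.0400×734.6 = 188.3280 per 100 000.

188.33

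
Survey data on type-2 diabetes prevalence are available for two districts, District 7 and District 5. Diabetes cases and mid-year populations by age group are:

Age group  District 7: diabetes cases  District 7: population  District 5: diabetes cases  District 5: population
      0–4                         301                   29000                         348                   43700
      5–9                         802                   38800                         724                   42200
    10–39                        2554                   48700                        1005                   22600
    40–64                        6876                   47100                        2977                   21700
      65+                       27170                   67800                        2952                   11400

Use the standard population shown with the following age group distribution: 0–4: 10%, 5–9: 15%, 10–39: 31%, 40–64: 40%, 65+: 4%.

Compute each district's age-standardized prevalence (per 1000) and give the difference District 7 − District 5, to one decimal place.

Age-specific rates per 1000 for District 7: 10.379, 20.670, 52.444, 145.987, 400.737.
For District 5: 7.963, 17.156, 44.469, 137.189, 258.947.
Standard weights: 0.10, 0.15, 0.31, 0.40, 0.04.
District 7: 0.1000×10.379 + 0.1500×20.670 + 0.3100×52.444 + 0.4000×145.987 + 0.0400×400.737 = 94.8203 per 1000.
District 5: 0.1000×7.963 + 0.1500×17.156 + 0.3100×44.469 + 0.4000×137.189 + 0.0400×258.947 = 82.3887 per 1000.
Difference = 94.8203 − 82.3887 = 12.4317.

12.4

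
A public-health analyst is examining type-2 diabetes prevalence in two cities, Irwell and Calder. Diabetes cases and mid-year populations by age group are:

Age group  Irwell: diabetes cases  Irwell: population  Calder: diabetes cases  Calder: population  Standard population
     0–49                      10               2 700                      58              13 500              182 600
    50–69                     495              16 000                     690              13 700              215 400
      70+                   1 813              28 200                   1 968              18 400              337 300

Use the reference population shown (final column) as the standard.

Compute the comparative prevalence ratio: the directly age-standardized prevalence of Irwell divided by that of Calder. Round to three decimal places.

Age-specific rates per 1 000 for Irwell: 3.704, 30.938, 64.291.
For Calder: 4.296, 50.365, 106.957.
Standard total = 735 300; weights = 0.2483, 0.2929, 0.4587.
Irwell: 0.2483×3.704 + 0.2929×30.938 + 0.4587×64.291 = 39.4744 per 1 000.
Calder: 0.2483×4.296 + 0.2929×50.365 + 0.4587×106.957 = 64.8845 per 1 000.
Ratio = 39.4744 ÷ 64.8845 = 0.60838.

0.608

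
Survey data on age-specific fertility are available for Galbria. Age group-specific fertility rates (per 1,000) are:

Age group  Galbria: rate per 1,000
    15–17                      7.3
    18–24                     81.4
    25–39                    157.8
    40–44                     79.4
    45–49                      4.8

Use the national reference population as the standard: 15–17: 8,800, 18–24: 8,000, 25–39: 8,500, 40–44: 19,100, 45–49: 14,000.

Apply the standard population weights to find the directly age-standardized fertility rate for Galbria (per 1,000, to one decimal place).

62.3

Standard total = 58,400; weights = 0.1507, 0.1370, 0.1455, 0.3271, 0.2397.
Standardized rate: 0.1507×7.3 + 0.1370×81.4 + 0.1455×157.8 + 0.3271×79.4 + 0.2397×4.8 = 62.3370 per 1,000.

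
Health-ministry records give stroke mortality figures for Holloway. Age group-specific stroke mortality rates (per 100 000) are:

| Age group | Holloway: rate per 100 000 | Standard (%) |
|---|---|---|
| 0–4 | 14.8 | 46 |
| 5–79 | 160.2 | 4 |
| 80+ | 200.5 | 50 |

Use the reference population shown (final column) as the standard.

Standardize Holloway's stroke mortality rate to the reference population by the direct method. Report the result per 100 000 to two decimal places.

Standard weights: 0.46, 0.04, 0.50.
Standardized rate: 0.4600×14.8 + 0.0400×160.2 + 0.5000×200.5 = 113.4660 per 100 000.

113.47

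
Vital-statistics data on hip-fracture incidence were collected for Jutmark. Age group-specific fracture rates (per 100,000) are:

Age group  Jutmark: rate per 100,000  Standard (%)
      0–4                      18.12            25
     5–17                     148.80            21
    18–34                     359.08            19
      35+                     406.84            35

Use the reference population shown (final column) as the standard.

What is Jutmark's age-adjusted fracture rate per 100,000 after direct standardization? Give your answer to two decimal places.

Standard weights: 0.25, 0.21, 0.19, 0.35.
Standardized rate: 0.2500×18.12 + 0.2100×148.80 + 0.1900×359.08 + 0.3500×406.84 = 246.3972 per 100,000.

246.40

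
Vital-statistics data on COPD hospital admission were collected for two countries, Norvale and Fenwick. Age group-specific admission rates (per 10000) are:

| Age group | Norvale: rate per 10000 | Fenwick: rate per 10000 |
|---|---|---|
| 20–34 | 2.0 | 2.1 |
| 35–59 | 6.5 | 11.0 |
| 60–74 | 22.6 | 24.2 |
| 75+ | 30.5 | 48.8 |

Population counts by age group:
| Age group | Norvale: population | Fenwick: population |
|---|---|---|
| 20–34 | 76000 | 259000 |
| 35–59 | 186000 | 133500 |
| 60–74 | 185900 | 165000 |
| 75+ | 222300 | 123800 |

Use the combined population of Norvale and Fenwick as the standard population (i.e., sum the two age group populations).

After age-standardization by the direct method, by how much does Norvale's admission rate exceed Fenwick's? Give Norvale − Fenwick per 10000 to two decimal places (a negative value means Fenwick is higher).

-6.19

Combined standard total = 1351500; weights = 0.2479, 0.2364, 0.2596, 0.2561.
Norvale: 0.2479×2.0 + 0.2364×6.5 + 0.2596×22.6 + 0.2561×30.5 = 15.7108 per 10000.
Fenwick: 0.2479×2.1 + 0.2364×11.0 + 0.2596×24.2 + 0.2561×48.8 = 21.9012 per 10000.
Difference = 15.7108 − 21.9012 = -6.1904.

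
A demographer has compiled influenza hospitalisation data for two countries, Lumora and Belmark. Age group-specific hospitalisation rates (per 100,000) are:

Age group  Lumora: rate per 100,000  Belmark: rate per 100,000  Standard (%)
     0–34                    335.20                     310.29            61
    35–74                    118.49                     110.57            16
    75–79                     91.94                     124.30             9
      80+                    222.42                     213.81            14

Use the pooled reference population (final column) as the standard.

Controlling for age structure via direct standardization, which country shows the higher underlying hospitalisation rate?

Lumora

Standard weights: 0.61, 0.16, 0.09, 0.14.
Lumora: 0.6100×335.20 + 0.1600×118.49 + 0.0900×91.94 + 0.1400×222.42 = 262.8438 per 100,000.
Belmark: 0.6100×310.29 + 0.1600×110.57 + 0.0900×124.30 + 0.1400×213.81 = 248.0885 per 100,000.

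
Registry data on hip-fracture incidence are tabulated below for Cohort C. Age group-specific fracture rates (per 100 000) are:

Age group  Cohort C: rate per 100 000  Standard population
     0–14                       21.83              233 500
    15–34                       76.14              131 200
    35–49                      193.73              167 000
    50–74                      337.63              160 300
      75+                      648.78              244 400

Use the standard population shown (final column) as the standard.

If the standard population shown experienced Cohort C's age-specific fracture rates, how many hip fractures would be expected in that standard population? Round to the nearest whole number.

Expected hip fractures = Σ (standard pop × age-specific rate ÷ 100 000)
= 233 500×21.83/100 000 + 131 200×76.14/100 000 + 167 000×193.73/100 000 + 160 300×337.63/100 000 + 244 400×648.78/100 000
= 50.97 + 99.90 + 323.53 + 541.22 + 1585.62 = 2601.24.

2601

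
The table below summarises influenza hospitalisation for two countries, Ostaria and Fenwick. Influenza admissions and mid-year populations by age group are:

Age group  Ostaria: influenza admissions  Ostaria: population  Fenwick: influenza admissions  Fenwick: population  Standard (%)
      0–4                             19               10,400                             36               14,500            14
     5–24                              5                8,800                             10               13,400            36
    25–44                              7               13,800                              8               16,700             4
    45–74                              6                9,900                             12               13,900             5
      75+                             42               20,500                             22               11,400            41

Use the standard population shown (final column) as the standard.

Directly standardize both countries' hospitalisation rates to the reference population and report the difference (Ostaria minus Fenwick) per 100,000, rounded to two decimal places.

Age-specific rates per 100,000 for Ostaria: 182.69, 56.82, 50.72, 60.61, 204.88.
For Fenwick: 248.28, 74.63, 47.90, 86.33, 192.98.
Standard weights: 0.14, 0.36, 0.04, 0.05, 0.41.
Ostaria: 0.1400×182.69 + 0.3600×56.82 + 0.0400×50.72 + 0.0500×60.61 + 0.4100×204.88 = 135.0908 per 100,000.
Fenwick: 0.1400×248.28 + 0.3600×74.63 + 0.0400×47.90 + 0.0500×86.33 + 0.4100×192.98 = 146.9798 per 100,000.
Difference = 135.0908 − 146.9798 = -11.8891.

-11.89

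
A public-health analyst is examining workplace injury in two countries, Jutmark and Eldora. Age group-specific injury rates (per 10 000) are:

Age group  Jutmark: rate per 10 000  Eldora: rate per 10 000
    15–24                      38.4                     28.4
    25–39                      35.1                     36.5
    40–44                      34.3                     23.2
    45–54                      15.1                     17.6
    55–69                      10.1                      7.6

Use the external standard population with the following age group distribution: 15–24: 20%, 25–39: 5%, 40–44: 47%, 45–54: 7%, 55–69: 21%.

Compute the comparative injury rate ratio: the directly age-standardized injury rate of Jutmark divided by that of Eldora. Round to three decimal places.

1.353

Standard weights: 0.20, 0.05, 0.47, 0.07, 0.21.
Jutmark: 0.2000×38.4 + 0.0500×35.1 + 0.4700×34.3 + 0.0700×15.1 + 0.2100×10.1 = 28.7340 per 10 000.
Eldora: 0.2000×28.4 + 0.0500×36.5 + 0.4700×23.2 + 0.0700×17.6 + 0.2100×7.6 = 21.2370 per 10 000.
Ratio = 28.7340 ÷ 21.2370 = 1.35302.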